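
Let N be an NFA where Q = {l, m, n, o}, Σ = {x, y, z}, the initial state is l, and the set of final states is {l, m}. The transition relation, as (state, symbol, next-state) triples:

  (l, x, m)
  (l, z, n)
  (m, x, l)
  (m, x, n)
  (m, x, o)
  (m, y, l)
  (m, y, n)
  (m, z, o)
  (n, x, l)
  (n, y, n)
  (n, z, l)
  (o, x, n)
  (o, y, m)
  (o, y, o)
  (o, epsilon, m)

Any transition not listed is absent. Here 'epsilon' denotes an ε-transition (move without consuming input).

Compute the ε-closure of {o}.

Begin with {o}.
ε-move o → m; add m.

{m, o}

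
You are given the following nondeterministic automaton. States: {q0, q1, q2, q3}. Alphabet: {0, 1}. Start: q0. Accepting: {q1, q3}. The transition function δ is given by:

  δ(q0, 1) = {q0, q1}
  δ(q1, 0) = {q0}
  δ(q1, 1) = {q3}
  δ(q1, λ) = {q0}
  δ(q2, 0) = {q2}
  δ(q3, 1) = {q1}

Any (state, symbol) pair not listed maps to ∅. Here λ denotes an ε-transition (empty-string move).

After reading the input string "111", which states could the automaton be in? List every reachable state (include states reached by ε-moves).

{q0, q1, q3}

Start in {q0}.
Read '1': {q0} → {q0, q1}.
Read '1': {q0, q1} → {q0, q1, q3}.
Read '1': {q0, q1, q3} → {q0, q1, q3}.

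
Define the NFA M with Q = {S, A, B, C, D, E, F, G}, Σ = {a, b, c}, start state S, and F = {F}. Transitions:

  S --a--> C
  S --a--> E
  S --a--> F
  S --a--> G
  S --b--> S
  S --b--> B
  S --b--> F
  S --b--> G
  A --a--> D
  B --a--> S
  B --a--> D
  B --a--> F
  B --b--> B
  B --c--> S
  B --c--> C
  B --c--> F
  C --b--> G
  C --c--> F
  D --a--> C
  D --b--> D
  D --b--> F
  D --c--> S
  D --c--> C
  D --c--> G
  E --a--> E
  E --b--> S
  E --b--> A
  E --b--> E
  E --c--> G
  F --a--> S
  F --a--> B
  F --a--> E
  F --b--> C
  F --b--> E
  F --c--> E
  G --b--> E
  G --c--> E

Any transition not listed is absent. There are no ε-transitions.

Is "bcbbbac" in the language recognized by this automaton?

Yes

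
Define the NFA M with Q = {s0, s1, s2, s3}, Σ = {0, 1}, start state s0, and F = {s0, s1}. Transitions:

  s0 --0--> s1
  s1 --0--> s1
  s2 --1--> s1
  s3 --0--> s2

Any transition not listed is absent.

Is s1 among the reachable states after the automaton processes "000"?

Yes

Start in {s0}.
Read '0': s0→{s1}; now {s1}.
Read '0': s1→{s1}; now {s1}.
Read '0': s1→{s1}; now {s1}.
State s1 is in {s1}.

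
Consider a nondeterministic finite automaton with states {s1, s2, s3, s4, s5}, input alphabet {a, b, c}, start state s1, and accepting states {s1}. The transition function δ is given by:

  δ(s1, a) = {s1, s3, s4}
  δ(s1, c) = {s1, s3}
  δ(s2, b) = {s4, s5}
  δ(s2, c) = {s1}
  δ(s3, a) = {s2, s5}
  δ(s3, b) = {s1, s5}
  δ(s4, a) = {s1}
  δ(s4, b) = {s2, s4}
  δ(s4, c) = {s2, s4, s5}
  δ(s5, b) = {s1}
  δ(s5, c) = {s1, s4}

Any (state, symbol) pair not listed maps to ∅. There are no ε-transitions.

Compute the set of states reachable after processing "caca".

{s1, s2, s3, s4, s5}

Start in {s1}.
Read 'c': s1→{s1, s3}; now {s1, s3}.
Read 'a': s1→{s1, s3, s4}, s3→{s2, s5}; now {s1, s2, s3, s4, s5}.
Read 'c': s1→{s1, s3}, s2→{s1}, s3→∅, s4→{s2, s4, s5}, s5→{s1, s4}; now {s1, s2, s3, s4, s5}.
Read 'a': s1→{s1, s3, s4}, s2→∅, s3→{s2, s5}, s4→{s1}, s5→∅; now {s1, s2, s3, s4, s5}.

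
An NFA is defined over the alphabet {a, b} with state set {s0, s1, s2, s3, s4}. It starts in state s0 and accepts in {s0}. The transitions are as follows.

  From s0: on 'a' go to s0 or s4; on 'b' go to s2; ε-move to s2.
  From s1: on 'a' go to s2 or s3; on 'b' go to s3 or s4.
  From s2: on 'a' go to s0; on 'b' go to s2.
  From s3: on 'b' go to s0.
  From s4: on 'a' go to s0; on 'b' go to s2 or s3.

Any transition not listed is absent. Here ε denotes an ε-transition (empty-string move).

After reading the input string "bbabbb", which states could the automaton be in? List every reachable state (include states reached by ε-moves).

{s2}

Start: ε-closure({s0}) = {s0, s2}.
Read 'b': s0→{s2}, s2→{s2}; now {s2}.
Read 'b': s2→{s2}; now {s2}.
Read 'a': s2→{s0}; union {s0}; ε-closure = {s0, s2}.
Read 'b': s0→{s2}, s2→{s2}; now {s2}.
Read 'b': s2→{s2}; now {s2}.
Read 'b': s2→{s2}; now {s2}.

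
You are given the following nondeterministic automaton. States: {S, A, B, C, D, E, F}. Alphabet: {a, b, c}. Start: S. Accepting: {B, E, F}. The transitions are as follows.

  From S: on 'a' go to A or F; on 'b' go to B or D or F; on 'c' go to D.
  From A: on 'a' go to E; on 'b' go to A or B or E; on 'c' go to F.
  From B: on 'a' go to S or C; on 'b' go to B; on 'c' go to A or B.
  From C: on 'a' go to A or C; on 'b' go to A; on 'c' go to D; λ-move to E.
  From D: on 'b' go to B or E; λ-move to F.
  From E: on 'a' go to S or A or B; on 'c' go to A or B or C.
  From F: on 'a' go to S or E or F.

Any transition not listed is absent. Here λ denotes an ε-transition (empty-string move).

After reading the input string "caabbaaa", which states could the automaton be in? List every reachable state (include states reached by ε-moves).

{S, A, B, C, E, F}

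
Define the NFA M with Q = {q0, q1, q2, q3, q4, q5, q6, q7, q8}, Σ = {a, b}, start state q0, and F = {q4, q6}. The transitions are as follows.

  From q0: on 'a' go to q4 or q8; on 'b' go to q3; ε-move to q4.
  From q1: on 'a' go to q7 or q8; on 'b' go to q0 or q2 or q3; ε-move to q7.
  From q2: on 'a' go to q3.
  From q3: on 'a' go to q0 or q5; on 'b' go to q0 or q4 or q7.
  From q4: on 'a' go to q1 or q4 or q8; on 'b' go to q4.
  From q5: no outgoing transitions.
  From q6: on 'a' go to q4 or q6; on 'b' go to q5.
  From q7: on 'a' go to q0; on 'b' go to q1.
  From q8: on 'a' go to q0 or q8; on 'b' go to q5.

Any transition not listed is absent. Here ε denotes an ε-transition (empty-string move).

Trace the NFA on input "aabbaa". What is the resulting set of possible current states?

{q0, q1, q4, q5, q7, q8}

Start: ε-closure({q0}) = {q0, q4}.
Read 'a': {q0, q4} → {q1, q4, q7, q8}.
Read 'a': {q1, q4, q7, q8} → {q0, q1, q4, q7, q8}.
Read 'b': {q0, q1, q4, q7, q8} → {q0, q1, q2, q3, q4, q5, q7}.
Read 'b': {q0, q1, q2, q3, q4, q5, q7} → {q0, q1, q2, q3, q4, q7}.
Read 'a': {q0, q1, q2, q3, q4, q7} → {q0, q1, q3, q4, q5, q7, q8}.
Read 'a': {q0, q1, q3, q4, q5, q7, q8} → {q0, q1, q4, q5, q7, q8}.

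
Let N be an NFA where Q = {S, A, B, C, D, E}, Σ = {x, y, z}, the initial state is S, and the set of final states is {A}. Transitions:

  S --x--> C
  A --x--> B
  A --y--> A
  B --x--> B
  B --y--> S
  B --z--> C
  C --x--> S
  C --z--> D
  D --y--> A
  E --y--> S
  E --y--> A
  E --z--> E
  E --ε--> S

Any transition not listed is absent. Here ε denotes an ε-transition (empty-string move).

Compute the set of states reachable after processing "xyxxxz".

∅

Start in {S}.
Read 'x': S→{C}; now {C}.
Read 'y': C→∅; now ∅.
The set is empty and remains empty for the remaining 4 symbols.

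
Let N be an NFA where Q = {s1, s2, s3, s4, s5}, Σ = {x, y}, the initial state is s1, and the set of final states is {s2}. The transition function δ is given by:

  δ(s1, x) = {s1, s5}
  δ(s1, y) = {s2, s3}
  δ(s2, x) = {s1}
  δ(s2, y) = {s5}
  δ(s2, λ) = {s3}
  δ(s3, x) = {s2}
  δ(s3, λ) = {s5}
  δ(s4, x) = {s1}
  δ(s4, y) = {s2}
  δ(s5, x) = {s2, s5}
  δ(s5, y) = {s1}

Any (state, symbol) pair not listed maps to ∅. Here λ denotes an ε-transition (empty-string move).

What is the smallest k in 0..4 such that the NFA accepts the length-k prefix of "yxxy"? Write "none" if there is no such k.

Start in {s1}.
Read 'y': s1→{s2, s3}; union {s2, s3}; ε-closure = {s2, s3, s5}.
None of the earlier sets intersect F, but {s2, s3, s5} does.

1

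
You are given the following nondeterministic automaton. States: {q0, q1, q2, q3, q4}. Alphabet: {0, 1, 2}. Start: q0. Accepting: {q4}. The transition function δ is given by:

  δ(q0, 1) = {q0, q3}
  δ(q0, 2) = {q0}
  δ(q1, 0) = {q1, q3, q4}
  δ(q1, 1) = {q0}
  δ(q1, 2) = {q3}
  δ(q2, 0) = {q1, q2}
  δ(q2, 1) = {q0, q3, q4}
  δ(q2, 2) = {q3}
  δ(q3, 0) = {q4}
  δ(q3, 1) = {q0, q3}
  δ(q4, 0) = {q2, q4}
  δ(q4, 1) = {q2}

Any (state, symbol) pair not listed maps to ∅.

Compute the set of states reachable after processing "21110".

{q4}

Start in {q0}.
Read '2': q0→{q0}; now {q0}.
Read '1': q0→{q0, q3}; now {q0, q3}.
Read '1': q0→{q0, q3}, q3→{q0, q3}; now {q0, q3}.
Read '1': q0→{q0, q3}, q3→{q0, q3}; now {q0, q3}.
Read '0': q0→∅, q3→{q4}; now {q4}.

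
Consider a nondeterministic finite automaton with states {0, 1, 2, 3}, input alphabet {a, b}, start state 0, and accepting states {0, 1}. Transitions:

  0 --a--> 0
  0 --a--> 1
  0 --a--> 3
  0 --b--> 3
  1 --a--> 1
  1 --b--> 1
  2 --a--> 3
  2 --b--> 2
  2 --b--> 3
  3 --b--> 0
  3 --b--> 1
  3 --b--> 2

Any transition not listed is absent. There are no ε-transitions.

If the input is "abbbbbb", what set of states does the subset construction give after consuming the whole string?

Start in {0}.
Read 'a': {0} → {0, 1, 3}.
Read 'b': {0, 1, 3} → {0, 1, 2, 3}.
Read 'b': {0, 1, 2, 3} → {0, 1, 2, 3}.
Read 'b': {0, 1, 2, 3} → {0, 1, 2, 3}.
Read 'b': {0, 1, 2, 3} → {0, 1, 2, 3}.
Read 'b': {0, 1, 2, 3} → {0, 1, 2, 3}.
Read 'b': {0, 1, 2, 3} → {0, 1, 2, 3}.

{0, 1, 2, 3}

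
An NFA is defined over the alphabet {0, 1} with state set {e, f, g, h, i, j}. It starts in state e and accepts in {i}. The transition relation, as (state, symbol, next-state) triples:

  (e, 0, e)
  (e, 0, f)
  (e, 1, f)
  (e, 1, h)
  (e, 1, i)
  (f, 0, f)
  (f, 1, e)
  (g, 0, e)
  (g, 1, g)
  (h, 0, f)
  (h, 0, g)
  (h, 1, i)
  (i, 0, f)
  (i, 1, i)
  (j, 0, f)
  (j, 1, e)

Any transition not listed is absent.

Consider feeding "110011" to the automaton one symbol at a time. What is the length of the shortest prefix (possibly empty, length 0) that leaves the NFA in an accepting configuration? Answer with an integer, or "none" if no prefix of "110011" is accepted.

Start in {e}.
Read '1': e→{f, h, i}; now {f, h, i}.
None of the earlier sets intersect F, but {f, h, i} does.

1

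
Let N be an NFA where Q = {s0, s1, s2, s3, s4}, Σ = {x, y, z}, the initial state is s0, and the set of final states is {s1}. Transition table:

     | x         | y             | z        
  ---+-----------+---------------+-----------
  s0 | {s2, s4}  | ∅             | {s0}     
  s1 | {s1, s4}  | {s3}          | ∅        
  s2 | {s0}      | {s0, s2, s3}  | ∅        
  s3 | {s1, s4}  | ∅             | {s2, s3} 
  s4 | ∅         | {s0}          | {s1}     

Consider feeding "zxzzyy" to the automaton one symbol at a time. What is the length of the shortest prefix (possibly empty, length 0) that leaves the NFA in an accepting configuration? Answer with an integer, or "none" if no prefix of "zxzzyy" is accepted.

3

Start in {s0}.
Read 'z': s0→{s0}; now {s0}.
Read 'x': s0→{s2, s4}; now {s2, s4}.
Read 'z': s2→∅, s4→{s1}; now {s1}.
None of the earlier sets intersect F, but {s1} does.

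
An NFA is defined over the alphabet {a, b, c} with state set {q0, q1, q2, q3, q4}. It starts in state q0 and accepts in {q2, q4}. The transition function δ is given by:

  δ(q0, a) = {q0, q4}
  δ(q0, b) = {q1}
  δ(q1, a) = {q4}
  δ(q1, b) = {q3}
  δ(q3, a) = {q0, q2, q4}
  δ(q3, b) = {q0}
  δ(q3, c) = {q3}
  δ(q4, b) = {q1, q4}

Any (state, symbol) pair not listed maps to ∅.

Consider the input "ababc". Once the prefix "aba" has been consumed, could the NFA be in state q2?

No

Start in {q0}.
Read 'a': {q0} → {q0, q4}.
Read 'b': {q0, q4} → {q1, q4}.
Read 'a': {q1, q4} → {q4}.
State q2 is not in {q4}.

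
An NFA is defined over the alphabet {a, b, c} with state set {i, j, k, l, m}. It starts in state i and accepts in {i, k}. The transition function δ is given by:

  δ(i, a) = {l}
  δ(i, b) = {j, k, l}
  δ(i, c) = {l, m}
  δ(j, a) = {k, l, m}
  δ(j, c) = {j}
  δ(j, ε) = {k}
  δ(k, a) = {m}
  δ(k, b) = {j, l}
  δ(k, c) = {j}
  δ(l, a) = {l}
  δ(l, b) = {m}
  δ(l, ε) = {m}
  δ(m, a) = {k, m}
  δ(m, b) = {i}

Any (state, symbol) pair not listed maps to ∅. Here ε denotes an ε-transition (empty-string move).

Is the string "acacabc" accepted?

No

Start in {i}.
Read 'a': {i} → {l, m}.
Read 'c': {l, m} → ∅.
The set is empty and remains empty for the remaining 5 symbols.
The final set ∅ contains no accepting state.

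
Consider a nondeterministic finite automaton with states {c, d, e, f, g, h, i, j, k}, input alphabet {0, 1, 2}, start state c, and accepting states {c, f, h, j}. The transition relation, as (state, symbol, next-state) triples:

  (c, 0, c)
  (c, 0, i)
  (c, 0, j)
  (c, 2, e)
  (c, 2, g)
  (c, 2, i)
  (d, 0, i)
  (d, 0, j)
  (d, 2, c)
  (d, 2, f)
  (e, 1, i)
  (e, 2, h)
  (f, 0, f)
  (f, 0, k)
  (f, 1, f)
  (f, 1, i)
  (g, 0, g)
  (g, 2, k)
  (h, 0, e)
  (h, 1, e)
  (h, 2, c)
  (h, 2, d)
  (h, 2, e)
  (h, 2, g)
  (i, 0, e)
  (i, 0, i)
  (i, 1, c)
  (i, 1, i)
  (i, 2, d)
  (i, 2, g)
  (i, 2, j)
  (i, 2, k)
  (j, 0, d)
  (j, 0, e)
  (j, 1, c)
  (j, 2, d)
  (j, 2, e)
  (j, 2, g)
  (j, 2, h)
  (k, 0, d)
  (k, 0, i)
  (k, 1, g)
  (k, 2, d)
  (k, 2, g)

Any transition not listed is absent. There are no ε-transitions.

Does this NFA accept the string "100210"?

No

Start in {c}.
Read '1': {c} → ∅.
The set is empty and remains empty for the remaining 5 symbols.
The final set ∅ contains no accepting state.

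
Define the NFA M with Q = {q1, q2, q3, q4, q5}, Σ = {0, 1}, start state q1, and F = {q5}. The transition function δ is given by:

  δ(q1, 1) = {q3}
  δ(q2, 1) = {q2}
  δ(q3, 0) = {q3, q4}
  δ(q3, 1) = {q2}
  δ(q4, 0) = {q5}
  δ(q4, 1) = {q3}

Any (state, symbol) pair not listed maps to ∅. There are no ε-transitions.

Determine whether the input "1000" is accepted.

Start in {q1}.
Read '1': {q1} → {q3}.
Read '0': {q3} → {q3, q4}.
Read '0': {q3, q4} → {q3, q4, q5}.
Read '0': {q3, q4, q5} → {q3, q4, q5}.
The final set {q3, q4, q5} contains the accepting state q5.

Yes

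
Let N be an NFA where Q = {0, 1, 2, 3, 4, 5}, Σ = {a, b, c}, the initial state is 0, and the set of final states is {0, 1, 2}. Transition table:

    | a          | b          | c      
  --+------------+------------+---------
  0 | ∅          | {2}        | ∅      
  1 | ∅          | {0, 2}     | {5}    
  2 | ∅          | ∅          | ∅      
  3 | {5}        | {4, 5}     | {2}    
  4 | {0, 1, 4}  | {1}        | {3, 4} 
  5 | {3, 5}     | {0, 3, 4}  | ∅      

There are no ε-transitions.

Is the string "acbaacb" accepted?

No

Start in {0}.
Read 'a': {0} → ∅.
The set is empty and remains empty for the remaining 6 symbols.
The final set ∅ contains no accepting state.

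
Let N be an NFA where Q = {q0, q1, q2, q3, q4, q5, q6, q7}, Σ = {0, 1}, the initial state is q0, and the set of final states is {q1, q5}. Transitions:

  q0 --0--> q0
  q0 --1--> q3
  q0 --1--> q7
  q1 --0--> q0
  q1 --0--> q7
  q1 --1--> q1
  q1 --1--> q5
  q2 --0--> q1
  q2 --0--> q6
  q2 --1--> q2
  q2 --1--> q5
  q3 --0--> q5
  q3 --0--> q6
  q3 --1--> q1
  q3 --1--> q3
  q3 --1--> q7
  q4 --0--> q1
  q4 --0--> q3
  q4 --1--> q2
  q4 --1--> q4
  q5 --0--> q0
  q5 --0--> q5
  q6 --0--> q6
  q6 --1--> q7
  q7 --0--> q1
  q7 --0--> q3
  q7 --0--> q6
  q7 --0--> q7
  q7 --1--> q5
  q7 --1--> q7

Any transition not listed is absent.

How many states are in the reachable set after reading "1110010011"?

4

Start in {q0}.
Read '1': {q0} → {q3, q7}.
Read '1': {q3, q7} → {q1, q3, q5, q7}.
Read '1': {q1, q3, q5, q7} → {q1, q3, q5, q7}.
Read '0': {q1, q3, q5, q7} → {q0, q1, q3, q5, q6, q7}.
Read '0': {q0, q1, q3, q5, q6, q7} → {q0, q1, q3, q5, q6, q7}.
Read '1': {q0, q1, q3, q5, q6, q7} → {q1, q3, q5, q7}.
Read '0': {q1, q3, q5, q7} → {q0, q1, q3, q5, q6, q7}.
Read '0': {q0, q1, q3, q5, q6, q7} → {q0, q1, q3, q5, q6, q7}.
Read '1': {q0, q1, q3, q5, q6, q7} → {q1, q3, q5, q7}.
Read '1': {q1, q3, q5, q7} → {q1, q3, q5, q7}.
That set has 4 states.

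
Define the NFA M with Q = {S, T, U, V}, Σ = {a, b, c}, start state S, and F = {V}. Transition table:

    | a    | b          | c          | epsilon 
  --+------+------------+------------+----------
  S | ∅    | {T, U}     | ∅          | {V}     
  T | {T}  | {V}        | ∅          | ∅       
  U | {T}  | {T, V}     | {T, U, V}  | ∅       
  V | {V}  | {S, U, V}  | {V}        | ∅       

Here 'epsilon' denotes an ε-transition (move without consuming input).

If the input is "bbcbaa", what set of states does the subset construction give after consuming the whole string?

Start: ε-closure({S}) = {S, V}.
Read 'b': S→{T, U}, V→{S, U, V}; now {S, T, U, V}.
Read 'b': S→{T, U}, T→{V}, U→{T, V}, V→{S, U, V}; now {S, T, U, V}.
Read 'c': S→∅, T→∅, U→{T, U, V}, V→{V}; now {T, U, V}.
Read 'b': T→{V}, U→{T, V}, V→{S, U, V}; now {S, T, U, V}.
Read 'a': S→∅, T→{T}, U→{T}, V→{V}; now {T, V}.
Read 'a': T→{T}, V→{V}; now {T, V}.

{T, V}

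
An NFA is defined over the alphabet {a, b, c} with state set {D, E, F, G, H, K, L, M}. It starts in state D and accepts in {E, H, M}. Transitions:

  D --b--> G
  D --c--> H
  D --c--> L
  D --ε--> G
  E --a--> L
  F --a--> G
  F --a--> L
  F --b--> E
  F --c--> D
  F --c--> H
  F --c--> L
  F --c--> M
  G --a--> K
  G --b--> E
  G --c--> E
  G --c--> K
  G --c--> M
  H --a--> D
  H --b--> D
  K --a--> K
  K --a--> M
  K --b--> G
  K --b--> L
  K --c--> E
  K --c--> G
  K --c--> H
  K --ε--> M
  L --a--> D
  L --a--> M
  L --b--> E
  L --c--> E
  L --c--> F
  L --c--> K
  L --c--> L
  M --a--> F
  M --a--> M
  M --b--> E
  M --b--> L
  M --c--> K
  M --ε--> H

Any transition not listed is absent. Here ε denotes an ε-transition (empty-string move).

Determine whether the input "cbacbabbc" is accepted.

Yes

Start: ε-closure({D}) = {D, G}.
Read 'c': {D, G} → {E, H, K, L, M}.
Read 'b': {E, H, K, L, M} → {D, E, G, L}.
Read 'a': {D, E, G, L} → {D, G, H, K, L, M}.
Read 'c': {D, G, H, K, L, M} → {E, F, G, H, K, L, M}.
Read 'b': {E, F, G, H, K, L, M} → {D, E, G, L}.
Read 'a': {D, E, G, L} → {D, G, H, K, L, M}.
Read 'b': {D, G, H, K, L, M} → {D, E, G, L}.
Read 'b': {D, E, G, L} → {E, G}.
Read 'c': {E, G} → {E, H, K, M}.
The final set {E, H, K, M} contains the accepting states E, H, M.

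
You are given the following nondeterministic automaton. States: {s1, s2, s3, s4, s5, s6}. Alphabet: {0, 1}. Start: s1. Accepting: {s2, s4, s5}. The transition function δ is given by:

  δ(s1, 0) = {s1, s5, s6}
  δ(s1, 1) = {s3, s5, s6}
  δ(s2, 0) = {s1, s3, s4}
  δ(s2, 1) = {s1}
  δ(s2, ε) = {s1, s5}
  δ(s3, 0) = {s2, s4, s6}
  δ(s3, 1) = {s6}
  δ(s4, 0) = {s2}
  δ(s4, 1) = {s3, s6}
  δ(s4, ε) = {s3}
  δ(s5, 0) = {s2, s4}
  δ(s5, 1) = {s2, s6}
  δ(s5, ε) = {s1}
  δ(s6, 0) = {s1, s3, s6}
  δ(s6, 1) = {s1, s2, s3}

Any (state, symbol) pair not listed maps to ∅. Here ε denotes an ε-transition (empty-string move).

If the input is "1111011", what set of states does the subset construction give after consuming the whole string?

Start in {s1}.
Read '1': {s1} → {s1, s3, s5, s6}.
Read '1': {s1, s3, s5, s6} → {s1, s2, s3, s5, s6}.
Read '1': {s1, s2, s3, s5, s6} → {s1, s2, s3, s5, s6}.
Read '1': {s1, s2, s3, s5, s6} → {s1, s2, s3, s5, s6}.
Read '0': {s1, s2, s3, s5, s6} → {s1, s2, s3, s4, s5, s6}.
Read '1': {s1, s2, s3, s4, s5, s6} → {s1, s2, s3, s5, s6}.
Read '1': {s1, s2, s3, s5, s6} → {s1, s2, s3, s5, s6}.

{s1, s2, s3, s5, s6}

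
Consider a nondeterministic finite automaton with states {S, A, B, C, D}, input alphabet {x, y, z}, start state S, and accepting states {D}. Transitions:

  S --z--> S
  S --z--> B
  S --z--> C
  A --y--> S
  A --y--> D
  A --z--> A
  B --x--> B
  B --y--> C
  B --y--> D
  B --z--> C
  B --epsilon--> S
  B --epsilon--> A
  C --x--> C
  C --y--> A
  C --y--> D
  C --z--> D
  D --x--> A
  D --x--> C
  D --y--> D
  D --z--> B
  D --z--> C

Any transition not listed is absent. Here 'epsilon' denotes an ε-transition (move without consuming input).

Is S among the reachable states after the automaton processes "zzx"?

Start in {S}.
Read 'z': S→{S, B, C}; union {S, B, C}; ε-closure = {S, A, B, C}.
Read 'z': S→{S, B, C}, A→{A}, B→{C}, C→{D}; now {S, A, B, C, D}.
Read 'x': S→∅, A→∅, B→{B}, C→{C}, D→{A, C}; union {A, B, C}; ε-closure = {S, A, B, C}.
State S is in {S, A, B, C}.

Yes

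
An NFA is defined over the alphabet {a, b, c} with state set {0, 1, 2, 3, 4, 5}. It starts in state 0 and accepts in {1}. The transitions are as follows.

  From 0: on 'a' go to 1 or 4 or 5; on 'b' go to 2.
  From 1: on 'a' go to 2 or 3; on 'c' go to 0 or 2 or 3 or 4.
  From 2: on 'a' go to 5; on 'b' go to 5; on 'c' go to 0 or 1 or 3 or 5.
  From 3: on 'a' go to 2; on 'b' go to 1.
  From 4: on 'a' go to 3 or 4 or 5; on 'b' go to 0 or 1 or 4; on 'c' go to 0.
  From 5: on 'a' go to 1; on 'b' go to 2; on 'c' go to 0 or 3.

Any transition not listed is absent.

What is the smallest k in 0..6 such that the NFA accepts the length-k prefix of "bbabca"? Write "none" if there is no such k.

3

Start in {0}.
Read 'b': 0→{2}; now {2}.
Read 'b': 2→{5}; now {5}.
Read 'a': 5→{1}; now {1}.
None of the earlier sets intersect F, but {1} does.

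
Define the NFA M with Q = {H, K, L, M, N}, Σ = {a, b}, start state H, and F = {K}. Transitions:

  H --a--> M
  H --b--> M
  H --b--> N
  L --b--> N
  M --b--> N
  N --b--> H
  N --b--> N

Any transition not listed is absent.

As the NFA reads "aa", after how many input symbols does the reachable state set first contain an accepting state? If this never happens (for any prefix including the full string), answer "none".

none

Start in {H}.
Read 'a': H→{M}; now {M}.
Read 'a': M→∅; now ∅.
No reachable set along the way intersects F.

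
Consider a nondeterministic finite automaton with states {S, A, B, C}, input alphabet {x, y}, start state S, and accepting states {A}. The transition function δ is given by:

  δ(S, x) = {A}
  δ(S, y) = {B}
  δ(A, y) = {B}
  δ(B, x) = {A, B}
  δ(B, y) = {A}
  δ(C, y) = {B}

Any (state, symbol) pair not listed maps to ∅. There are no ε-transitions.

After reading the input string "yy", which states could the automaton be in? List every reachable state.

Start in {S}.
Read 'y': S→{B}; now {B}.
Read 'y': B→{A}; now {A}.

{A}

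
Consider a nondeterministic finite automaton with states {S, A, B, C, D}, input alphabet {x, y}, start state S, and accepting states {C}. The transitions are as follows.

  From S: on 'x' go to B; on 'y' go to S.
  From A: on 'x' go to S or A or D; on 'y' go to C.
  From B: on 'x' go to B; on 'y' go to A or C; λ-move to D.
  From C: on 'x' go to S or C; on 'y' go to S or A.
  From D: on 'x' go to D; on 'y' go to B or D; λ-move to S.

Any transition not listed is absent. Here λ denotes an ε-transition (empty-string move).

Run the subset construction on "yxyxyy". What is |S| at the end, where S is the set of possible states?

5

Start in {S}.
Read 'y': S→{S}; now {S}.
Read 'x': S→{B}; union {B}; ε-closure = {S, B, D}.
Read 'y': S→{S}, B→{A, C}, D→{B, D}; now {S, A, B, C, D}.
Read 'x': S→{B}, A→{S, A, D}, B→{B}, C→{S, C}, D→{D}; now {S, A, B, C, D}.
Read 'y': S→{S}, A→{C}, B→{A, C}, C→{S, A}, D→{B, D}; now {S, A, B, C, D}.
Read 'y': S→{S}, A→{C}, B→{A, C}, C→{S, A}, D→{B, D}; now {S, A, B, C, D}.
That set has 5 states.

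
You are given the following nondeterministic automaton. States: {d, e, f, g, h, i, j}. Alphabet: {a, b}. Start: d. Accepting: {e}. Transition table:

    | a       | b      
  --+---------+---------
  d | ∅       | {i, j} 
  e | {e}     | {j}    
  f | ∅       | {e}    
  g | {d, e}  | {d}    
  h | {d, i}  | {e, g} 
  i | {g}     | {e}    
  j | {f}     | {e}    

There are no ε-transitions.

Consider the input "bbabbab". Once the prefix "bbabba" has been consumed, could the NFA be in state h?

Start in {d}.
Read 'b': d→{i, j}; now {i, j}.
Read 'b': i→{e}, j→{e}; now {e}.
Read 'a': e→{e}; now {e}.
Read 'b': e→{j}; now {j}.
Read 'b': j→{e}; now {e}.
Read 'a': e→{e}; now {e}.
State h is not in {e}.

No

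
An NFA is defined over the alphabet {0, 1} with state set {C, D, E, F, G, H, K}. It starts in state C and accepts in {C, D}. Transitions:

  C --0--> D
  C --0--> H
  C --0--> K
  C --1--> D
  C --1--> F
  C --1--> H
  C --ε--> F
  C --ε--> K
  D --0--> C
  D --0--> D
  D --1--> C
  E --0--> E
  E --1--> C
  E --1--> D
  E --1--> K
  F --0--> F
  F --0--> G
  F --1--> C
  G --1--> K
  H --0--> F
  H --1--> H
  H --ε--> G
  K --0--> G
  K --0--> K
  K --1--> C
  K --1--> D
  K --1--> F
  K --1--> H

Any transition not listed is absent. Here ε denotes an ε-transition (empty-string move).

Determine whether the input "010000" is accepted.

Start: ε-closure({C}) = {C, F, K}.
Read '0': C→{D, H, K}, F→{F, G}, K→{G, K}; now {D, F, G, H, K}.
Read '1': D→{C}, F→{C}, G→{K}, H→{H}, K→{C, D, F, H}; union {C, D, F, H, K}; ε-closure = {C, D, F, G, H, K}.
Read '0': C→{D, H, K}, D→{C, D}, F→{F, G}, G→∅, H→{F}, K→{G, K}; now {C, D, F, G, H, K}.
Read '0': C→{D, H, K}, D→{C, D}, F→{F, G}, G→∅, H→{F}, K→{G, K}; now {C, D, F, G, H, K}.
Read '0': C→{D, H, K}, D→{C, D}, F→{F, G}, G→∅, H→{F}, K→{G, K}; now {C, D, F, G, H, K}.
Read '0': C→{D, H, K}, D→{C, D}, F→{F, G}, G→∅, H→{F}, K→{G, K}; now {C, D, F, G, H, K}.
The final set {C, D, F, G, H, K} contains the accepting states C, D.

Yes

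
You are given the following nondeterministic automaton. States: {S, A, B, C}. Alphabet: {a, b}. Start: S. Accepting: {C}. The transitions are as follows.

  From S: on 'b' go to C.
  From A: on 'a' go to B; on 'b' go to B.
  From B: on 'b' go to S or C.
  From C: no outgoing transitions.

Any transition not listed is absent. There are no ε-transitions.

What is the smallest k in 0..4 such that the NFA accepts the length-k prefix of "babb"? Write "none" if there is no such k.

Start in {S}.
Read 'b': {S} → {C}.
None of the earlier sets intersect F, but {C} does.

1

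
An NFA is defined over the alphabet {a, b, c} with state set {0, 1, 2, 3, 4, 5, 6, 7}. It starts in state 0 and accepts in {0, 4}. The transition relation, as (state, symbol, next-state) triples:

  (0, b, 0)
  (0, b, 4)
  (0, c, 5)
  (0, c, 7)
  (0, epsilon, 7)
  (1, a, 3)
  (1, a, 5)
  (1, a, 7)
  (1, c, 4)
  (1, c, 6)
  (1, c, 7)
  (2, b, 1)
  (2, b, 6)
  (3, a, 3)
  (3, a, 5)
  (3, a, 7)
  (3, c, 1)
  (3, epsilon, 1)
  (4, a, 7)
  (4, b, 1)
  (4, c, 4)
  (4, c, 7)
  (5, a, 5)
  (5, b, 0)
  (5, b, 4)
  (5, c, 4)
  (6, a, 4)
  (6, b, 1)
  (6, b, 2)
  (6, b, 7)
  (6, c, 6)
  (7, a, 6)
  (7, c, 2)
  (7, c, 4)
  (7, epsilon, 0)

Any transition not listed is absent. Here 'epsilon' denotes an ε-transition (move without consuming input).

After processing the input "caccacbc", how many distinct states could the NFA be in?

Start: ε-closure({0}) = {0, 7}.
Read 'c': 0→{5, 7}, 7→{2, 4}; union {2, 4, 5, 7}; ε-closure = {0, 2, 4, 5, 7}.
Read 'a': 0→∅, 2→∅, 4→{7}, 5→{5}, 7→{6}; union {5, 6, 7}; ε-closure = {0, 5, 6, 7}.
Read 'c': 0→{5, 7}, 5→{4}, 6→{6}, 7→{2, 4}; union {2, 4, 5, 6, 7}; ε-closure = {0, 2, 4, 5, 6, 7}.
Read 'c': 0→{5, 7}, 2→∅, 4→{4, 7}, 5→{4}, 6→{6}, 7→{2, 4}; union {2, 4, 5, 6, 7}; ε-closure = {0, 2, 4, 5, 6, 7}.
Read 'a': 0→∅, 2→∅, 4→{7}, 5→{5}, 6→{4}, 7→{6}; union {4, 5, 6, 7}; ε-closure = {0, 4, 5, 6, 7}.
Read 'c': 0→{5, 7}, 4→{4, 7}, 5→{4}, 6→{6}, 7→{2, 4}; union {2, 4, 5, 6, 7}; ε-closure = {0, 2, 4, 5, 6, 7}.
Read 'b': 0→{0, 4}, 2→{1, 6}, 4→{1}, 5→{0, 4}, 6→{1, 2, 7}, 7→∅; now {0, 1, 2, 4, 6, 7}.
Read 'c': 0→{5, 7}, 1→{4, 6, 7}, 2→∅, 4→{4, 7}, 6→{6}, 7→{2, 4}; union {2, 4, 5, 6, 7}; ε-closure = {0, 2, 4, 5, 6, 7}.
That set has 6 states.

6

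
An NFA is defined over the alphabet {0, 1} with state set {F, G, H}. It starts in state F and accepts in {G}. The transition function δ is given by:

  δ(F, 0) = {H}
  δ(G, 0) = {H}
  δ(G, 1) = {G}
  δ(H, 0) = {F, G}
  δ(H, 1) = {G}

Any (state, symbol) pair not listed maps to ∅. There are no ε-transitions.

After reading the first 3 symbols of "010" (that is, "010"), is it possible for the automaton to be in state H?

Yes

Start in {F}.
Read '0': F→{H}; now {H}.
Read '1': H→{G}; now {G}.
Read '0': G→{H}; now {H}.
State H is in {H}.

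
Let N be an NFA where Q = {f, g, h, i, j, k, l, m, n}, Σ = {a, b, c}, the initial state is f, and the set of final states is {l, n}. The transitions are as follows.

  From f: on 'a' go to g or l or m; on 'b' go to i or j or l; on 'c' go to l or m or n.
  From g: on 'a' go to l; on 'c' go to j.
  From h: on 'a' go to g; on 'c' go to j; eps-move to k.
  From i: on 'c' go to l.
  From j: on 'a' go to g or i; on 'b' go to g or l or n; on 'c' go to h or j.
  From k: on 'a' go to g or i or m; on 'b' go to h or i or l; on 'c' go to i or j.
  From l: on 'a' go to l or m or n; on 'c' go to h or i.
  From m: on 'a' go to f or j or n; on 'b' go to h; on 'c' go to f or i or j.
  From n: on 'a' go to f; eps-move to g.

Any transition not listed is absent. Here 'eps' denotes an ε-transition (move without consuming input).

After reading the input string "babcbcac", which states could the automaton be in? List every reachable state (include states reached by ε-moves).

{f, i, j, l}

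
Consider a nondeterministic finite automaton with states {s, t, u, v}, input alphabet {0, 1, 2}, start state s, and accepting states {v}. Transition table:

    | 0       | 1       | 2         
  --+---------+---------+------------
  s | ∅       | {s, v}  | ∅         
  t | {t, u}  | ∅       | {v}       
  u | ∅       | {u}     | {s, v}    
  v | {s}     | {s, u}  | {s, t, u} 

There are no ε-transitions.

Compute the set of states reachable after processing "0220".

Start in {s}.
Read '0': s→∅; now ∅.
The set is empty and remains empty for the remaining 3 symbols.

∅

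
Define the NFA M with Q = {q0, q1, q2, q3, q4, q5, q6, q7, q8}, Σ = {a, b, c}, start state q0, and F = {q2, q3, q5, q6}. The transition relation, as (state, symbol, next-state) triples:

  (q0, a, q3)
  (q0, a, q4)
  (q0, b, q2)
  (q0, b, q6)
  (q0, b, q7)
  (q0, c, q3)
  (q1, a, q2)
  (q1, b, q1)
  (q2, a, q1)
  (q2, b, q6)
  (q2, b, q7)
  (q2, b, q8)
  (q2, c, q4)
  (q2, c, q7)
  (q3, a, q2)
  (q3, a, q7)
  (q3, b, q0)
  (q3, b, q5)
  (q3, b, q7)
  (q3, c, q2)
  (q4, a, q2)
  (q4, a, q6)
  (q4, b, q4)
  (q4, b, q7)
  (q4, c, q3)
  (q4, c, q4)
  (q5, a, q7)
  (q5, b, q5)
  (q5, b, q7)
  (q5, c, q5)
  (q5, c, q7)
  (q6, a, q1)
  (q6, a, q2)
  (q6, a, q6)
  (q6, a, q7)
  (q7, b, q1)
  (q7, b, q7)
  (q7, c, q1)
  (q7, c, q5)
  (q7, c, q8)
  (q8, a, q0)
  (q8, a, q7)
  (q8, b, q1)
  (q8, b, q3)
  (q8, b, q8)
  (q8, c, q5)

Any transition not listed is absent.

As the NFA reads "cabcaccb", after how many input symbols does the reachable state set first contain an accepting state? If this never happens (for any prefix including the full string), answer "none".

1

Start in {q0}.
Read 'c': q0→{q3}; now {q3}.
None of the earlier sets intersect F, but {q3} does.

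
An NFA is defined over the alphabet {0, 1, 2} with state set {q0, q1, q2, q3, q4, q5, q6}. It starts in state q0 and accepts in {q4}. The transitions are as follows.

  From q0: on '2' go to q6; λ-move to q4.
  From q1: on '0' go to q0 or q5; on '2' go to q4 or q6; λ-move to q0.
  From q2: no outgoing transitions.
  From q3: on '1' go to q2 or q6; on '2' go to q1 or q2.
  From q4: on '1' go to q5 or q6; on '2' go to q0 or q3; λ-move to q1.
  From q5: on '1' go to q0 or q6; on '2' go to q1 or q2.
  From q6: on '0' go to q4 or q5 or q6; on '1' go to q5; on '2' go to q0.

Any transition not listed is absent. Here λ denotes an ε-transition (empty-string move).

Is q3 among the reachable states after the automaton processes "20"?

Start: ε-closure({q0}) = {q0, q1, q4}.
Read '2': {q0, q1, q4} → {q0, q1, q3, q4, q6}.
Read '0': {q0, q1, q3, q4, q6} → {q0, q1, q4, q5, q6}.
State q3 is not in {q0, q1, q4, q5, q6}.

No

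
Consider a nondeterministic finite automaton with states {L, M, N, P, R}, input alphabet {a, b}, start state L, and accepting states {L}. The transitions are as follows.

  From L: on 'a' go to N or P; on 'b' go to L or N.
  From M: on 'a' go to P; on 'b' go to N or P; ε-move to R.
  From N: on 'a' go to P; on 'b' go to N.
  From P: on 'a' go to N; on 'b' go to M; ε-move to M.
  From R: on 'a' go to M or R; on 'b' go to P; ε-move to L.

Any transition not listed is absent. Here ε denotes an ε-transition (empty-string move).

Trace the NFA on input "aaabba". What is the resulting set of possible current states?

{L, M, N, P, R}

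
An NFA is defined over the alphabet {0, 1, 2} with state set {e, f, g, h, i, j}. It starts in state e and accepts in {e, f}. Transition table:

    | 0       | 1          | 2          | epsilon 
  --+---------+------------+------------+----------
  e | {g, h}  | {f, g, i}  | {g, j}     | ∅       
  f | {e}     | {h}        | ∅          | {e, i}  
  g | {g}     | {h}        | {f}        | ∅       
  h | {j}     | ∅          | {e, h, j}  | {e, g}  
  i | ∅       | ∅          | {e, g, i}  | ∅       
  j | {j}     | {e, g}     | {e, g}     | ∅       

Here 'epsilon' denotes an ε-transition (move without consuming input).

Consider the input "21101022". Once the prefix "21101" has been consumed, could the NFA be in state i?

Yes

Start in {e}.
Read '2': e→{g, j}; now {g, j}.
Read '1': g→{h}, j→{e, g}; now {e, g, h}.
Read '1': e→{f, g, i}, g→{h}, h→∅; union {f, g, h, i}; ε-closure = {e, f, g, h, i}.
Read '0': e→{g, h}, f→{e}, g→{g}, h→{j}, i→∅; now {e, g, h, j}.
Read '1': e→{f, g, i}, g→{h}, h→∅, j→{e, g}; now {e, f, g, h, i}.
State i is in {e, f, g, h, i}.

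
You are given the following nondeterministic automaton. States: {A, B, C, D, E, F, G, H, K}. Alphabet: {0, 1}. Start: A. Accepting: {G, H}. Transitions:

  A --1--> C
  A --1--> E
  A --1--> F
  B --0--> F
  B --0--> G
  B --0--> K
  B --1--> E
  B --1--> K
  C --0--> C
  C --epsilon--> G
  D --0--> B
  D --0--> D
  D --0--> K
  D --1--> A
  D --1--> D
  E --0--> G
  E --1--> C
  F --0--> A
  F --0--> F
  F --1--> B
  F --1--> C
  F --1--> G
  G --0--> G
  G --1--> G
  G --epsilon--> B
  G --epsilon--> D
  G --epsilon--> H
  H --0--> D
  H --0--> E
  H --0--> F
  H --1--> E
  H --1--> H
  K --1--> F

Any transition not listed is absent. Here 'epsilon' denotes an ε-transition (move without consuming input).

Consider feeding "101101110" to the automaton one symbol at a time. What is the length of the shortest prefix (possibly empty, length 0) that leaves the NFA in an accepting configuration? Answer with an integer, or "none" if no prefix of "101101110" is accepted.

1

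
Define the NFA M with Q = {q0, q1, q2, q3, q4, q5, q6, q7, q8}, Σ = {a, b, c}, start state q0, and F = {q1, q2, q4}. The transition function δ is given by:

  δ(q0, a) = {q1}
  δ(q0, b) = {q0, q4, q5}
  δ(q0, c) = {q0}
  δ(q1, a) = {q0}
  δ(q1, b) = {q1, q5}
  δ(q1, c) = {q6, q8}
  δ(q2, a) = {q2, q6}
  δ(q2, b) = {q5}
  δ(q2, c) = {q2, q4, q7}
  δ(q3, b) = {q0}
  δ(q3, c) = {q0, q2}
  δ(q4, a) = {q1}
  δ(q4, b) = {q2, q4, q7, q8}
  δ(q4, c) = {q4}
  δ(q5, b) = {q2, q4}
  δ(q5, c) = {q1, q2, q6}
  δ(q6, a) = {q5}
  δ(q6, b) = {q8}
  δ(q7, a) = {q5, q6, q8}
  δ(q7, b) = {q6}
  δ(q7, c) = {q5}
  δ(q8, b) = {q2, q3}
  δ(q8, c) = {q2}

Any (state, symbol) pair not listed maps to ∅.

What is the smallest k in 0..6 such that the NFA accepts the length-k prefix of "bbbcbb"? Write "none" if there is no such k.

1

Start in {q0}.
Read 'b': q0→{q0, q4, q5}; now {q0, q4, q5}.
None of the earlier sets intersect F, but {q0, q4, q5} does.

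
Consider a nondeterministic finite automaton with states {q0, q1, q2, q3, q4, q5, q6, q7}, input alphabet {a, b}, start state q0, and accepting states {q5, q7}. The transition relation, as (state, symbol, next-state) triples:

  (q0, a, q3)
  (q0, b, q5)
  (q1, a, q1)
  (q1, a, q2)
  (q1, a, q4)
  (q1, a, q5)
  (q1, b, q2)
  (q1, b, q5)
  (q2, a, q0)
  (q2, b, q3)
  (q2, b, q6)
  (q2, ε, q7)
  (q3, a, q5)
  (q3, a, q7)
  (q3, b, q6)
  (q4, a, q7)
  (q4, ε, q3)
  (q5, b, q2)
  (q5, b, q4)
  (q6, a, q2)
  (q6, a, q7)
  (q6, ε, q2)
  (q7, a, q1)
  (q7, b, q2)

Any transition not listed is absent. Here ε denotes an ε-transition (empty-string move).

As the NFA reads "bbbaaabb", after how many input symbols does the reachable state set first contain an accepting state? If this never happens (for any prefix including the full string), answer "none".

1

Start in {q0}.
Read 'b': {q0} → {q5}.
None of the earlier sets intersect F, but {q5} does.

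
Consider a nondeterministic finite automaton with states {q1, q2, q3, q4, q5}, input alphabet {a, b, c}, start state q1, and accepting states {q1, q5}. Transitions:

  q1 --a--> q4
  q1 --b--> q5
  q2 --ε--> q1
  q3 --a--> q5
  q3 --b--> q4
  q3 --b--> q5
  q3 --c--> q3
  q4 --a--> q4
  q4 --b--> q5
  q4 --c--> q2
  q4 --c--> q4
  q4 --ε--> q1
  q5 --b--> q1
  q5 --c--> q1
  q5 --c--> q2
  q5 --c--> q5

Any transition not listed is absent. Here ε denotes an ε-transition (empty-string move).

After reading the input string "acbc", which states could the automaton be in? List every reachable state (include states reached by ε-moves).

{q1, q2, q5}

Start in {q1}.
Read 'a': q1→{q4}; union {q4}; ε-closure = {q1, q4}.
Read 'c': q1→∅, q4→{q2, q4}; union {q2, q4}; ε-closure = {q1, q2, q4}.
Read 'b': q1→{q5}, q2→∅, q4→{q5}; now {q5}.
Read 'c': q5→{q1, q2, q5}; now {q1, q2, q5}.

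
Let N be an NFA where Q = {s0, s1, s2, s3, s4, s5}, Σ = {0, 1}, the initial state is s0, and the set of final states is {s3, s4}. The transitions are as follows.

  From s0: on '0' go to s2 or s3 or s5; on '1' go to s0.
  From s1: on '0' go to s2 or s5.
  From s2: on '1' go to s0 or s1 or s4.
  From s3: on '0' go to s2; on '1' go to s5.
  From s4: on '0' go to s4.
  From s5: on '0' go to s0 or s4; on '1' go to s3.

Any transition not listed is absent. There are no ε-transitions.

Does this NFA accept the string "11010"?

Yes

Start in {s0}.
Read '1': s0→{s0}; now {s0}.
Read '1': s0→{s0}; now {s0}.
Read '0': s0→{s2, s3, s5}; now {s2, s3, s5}.
Read '1': s2→{s0, s1, s4}, s3→{s5}, s5→{s3}; now {s0, s1, s3, s4, s5}.
Read '0': s0→{s2, s3, s5}, s1→{s2, s5}, s3→{s2}, s4→{s4}, s5→{s0, s4}; now {s0, s2, s3, s4, s5}.
The final set {s0, s2, s3, s4, s5} contains the accepting states s3, s4.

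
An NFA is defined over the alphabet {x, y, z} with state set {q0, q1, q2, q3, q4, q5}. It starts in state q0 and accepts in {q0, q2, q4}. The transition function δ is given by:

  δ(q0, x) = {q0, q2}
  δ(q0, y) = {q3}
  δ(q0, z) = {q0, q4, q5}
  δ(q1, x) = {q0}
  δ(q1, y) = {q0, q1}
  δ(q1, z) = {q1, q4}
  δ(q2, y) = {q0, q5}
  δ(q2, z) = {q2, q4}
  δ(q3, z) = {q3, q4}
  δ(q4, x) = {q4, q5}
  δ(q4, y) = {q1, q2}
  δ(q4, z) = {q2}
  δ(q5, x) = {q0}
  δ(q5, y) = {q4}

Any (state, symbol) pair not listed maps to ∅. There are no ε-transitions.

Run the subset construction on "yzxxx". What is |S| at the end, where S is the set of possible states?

Start in {q0}.
Read 'y': q0→{q3}; now {q3}.
Read 'z': q3→{q3, q4}; now {q3, q4}.
Read 'x': q3→∅, q4→{q4, q5}; now {q4, q5}.
Read 'x': q4→{q4, q5}, q5→{q0}; now {q0, q4, q5}.
Read 'x': q0→{q0, q2}, q4→{q4, q5}, q5→{q0}; now {q0, q2, q4, q5}.
That set has 4 states.

4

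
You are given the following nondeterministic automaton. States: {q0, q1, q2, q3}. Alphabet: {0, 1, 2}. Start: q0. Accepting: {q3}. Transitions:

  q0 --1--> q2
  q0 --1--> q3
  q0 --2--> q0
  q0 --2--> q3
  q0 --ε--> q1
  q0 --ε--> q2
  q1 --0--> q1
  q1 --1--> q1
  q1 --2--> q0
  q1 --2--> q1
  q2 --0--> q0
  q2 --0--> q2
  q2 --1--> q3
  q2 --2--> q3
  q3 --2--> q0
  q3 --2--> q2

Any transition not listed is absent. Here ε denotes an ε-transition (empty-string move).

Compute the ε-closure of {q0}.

{q0, q1, q2}

Begin with {q0}.
ε-move q0 → q1; add q1.
ε-move q0 → q2; add q2.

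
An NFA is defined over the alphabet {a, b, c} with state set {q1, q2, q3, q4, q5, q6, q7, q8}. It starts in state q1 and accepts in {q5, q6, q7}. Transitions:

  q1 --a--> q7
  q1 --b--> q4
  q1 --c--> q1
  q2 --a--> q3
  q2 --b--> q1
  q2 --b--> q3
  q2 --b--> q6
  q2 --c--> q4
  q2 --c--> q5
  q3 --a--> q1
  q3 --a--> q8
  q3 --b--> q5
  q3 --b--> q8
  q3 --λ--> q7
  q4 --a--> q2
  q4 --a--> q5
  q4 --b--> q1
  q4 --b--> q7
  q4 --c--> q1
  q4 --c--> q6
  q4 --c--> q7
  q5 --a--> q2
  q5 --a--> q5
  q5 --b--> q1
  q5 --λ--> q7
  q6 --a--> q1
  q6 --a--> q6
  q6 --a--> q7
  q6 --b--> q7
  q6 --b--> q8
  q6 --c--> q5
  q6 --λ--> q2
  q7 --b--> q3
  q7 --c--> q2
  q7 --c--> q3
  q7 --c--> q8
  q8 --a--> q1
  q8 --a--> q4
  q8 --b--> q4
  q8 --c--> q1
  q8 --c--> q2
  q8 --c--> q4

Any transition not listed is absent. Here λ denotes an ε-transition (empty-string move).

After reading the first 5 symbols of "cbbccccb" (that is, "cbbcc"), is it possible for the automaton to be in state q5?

Start in {q1}.
Read 'c': {q1} → {q1}.
Read 'b': {q1} → {q4}.
Read 'b': {q4} → {q1, q7}.
Read 'c': {q1, q7} → {q1, q2, q3, q7, q8}.
Read 'c': {q1, q2, q3, q7, q8} → {q1, q2, q3, q4, q5, q7, q8}.
State q5 is in {q1, q2, q3, q4, q5, q7, q8}.

Yes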